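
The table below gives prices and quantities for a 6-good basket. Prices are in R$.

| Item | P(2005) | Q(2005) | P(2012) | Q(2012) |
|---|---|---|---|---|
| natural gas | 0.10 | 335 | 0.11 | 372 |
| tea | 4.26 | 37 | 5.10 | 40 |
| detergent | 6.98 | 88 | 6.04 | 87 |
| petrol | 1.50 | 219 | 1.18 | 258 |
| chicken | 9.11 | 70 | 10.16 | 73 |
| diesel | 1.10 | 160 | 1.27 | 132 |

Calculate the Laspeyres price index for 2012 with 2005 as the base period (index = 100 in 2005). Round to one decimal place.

99.1

Laspeyres price index uses base-period quantities as weights.
ΣP(2012)·Q(2005) = 0.11×335 + 5.10×37 + 6.04×88 + 1.18×219 + 10.16×70 + 1.27×160 = 36.85 + 188.7 + 531.52 + 258.42 + 711.2 + 203.2 = 1929.89
ΣP(2005)·Q(2005) = 0.10×335 + 4.26×37 + 6.98×88 + 1.50×219 + 9.11×70 + 1.10×160 = 33.5 + 157.62 + 614.24 + 328.5 + 637.7 + 176 = 1947.56
Index = 1929.89 / 1947.56 × 100 = 99.0927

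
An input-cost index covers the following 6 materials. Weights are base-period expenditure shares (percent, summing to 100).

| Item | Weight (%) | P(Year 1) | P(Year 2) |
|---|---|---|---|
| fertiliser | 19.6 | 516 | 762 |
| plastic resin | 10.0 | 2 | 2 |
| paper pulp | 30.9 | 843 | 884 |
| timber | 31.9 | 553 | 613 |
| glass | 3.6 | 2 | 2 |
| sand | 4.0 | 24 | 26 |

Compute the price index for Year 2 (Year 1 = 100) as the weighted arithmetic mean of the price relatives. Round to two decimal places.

114.64

fertiliser: 19.6 × (762/516) = 19.6 × 1.476744 = 28.9442
plastic resin: 10.0 × (2/2) = 10.0 × 1.000000 = 10.0000
paper pulp: 30.9 × (884/843) = 30.9 × 1.048636 = 32.4028
timber: 31.9 × (613/553) = 31.9 × 1.108499 = 35.3611
glass: 3.6 × (2/2) = 3.6 × 1.000000 = 3.6000
sand: 4.0 × (26/24) = 4.0 × 1.083333 = 4.3333
Index = Σ wᵢ·(p₁ᵢ/p₀ᵢ) = 28.9442 + 10.0000 + 32.4028 + 35.3611 + 3.6000 + 4.3333 = 114.6415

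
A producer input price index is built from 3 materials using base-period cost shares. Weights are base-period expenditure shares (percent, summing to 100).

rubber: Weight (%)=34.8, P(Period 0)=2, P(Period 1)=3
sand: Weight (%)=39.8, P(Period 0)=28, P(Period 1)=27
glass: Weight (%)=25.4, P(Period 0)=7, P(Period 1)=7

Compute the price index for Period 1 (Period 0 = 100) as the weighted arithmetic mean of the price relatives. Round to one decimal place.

116.0

rubber: 34.8 × (3/2) = 34.8 × 1.500000 = 52.2000
sand: 39.8 × (27/28) = 39.8 × 0.964286 = 38.3786
glass: 25.4 × (7/7) = 25.4 × 1.000000 = 25.4000
Index = Σ wᵢ·(p₁ᵢ/p₀ᵢ) = 52.2000 + 38.3786 + 25.4000 = 115.9786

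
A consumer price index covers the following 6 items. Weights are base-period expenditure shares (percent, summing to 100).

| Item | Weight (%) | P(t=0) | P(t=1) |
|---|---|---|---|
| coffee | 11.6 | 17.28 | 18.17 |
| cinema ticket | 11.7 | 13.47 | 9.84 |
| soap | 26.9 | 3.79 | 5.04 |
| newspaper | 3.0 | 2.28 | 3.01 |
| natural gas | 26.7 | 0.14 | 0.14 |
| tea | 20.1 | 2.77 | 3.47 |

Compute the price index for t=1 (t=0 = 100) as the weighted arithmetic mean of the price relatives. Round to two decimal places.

coffee: 11.6 × (18.17/17.28) = 11.6 × 1.051505 = 12.1975
cinema ticket: 11.7 × (9.84/13.47) = 11.7 × 0.730512 = 8.5470
soap: 26.9 × (5.04/3.79) = 26.9 × 1.329815 = 35.7720
newspaper: 3.0 × (3.01/2.28) = 3.0 × 1.320175 = 3.9605
natural gas: 26.7 × (0.14/0.14) = 26.7 × 1.000000 = 26.7000
tea: 20.1 × (3.47/2.77) = 20.1 × 1.252708 = 25.1794
Index = Σ wᵢ·(p₁ᵢ/p₀ᵢ) = 12.1975 + 8.5470 + 35.7720 + 3.9605 + 26.7000 + 25.1794 = 112.3564

112.36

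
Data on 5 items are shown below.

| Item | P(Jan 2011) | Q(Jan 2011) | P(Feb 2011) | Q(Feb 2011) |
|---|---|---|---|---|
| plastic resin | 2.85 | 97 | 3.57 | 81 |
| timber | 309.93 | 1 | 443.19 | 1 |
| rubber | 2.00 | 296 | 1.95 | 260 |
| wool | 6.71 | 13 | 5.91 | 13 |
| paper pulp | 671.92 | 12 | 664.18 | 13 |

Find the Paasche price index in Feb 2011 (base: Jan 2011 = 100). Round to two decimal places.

Paasche price index uses current-period quantities as weights.
ΣP(Feb 2011)·Q(Feb 2011) = 3.57×81 + 443.19×1 + 1.95×260 + 5.91×13 + 664.18×13 = 289.17 + 443.19 + 507 + 76.83 + 8634.34 = 9950.53
ΣP(Jan 2011)·Q(Feb 2011) = 2.85×81 + 309.93×1 + 2.00×260 + 6.71×13 + 671.92×13 = 230.85 + 309.93 + 520 + 87.23 + 8734.96 = 9882.97
Index = 9950.53 / 9882.97 × 100 = 100.6836

100.68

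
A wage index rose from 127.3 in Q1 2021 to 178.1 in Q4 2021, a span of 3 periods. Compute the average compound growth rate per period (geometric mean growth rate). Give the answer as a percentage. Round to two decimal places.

Growth factor = (178.1/127.3)^(1/3) = (1.399057)^(1/3) = 1.118438
Growth rate = 1.118438 − 1 = 0.118438 = 11.8438%

11.84%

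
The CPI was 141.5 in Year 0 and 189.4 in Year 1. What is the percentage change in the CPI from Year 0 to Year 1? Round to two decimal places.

Change = (189.4 − 141.5) / 141.5 × 100
       = 47.9 / 141.5 × 100 = 33.8516%

33.85%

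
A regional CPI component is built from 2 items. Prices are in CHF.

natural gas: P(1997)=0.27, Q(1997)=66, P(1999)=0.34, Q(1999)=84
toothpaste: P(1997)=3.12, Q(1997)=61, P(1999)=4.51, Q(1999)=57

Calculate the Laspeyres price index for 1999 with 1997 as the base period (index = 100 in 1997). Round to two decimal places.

Laspeyres price index uses base-period quantities as weights.
ΣP(1999)·Q(1997) = 0.34×66 + 4.51×61 = 22.44 + 275.11 = 297.55
ΣP(1997)·Q(1997) = 0.27×66 + 3.12×61 = 17.82 + 190.32 = 208.14
Index = 297.55 / 208.14 × 100 = 142.9567

142.96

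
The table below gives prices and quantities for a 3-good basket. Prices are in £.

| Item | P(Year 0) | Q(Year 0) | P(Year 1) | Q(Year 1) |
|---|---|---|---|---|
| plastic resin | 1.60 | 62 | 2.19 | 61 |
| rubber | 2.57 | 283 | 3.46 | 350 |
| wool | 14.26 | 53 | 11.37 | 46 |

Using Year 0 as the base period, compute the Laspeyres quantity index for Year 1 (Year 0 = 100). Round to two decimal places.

104.47

Laspeyres quantity index uses base-period prices as weights.
ΣP(Year 0)·Q(Year 1) = 1.60×61 + 2.57×350 + 14.26×46 = 97.6 + 899.5 + 655.96 = 1653.06
ΣP(Year 0)·Q(Year 0) = 1.60×62 + 2.57×283 + 14.26×53 = 99.2 + 727.31 + 755.78 = 1582.29
Index = 1653.06 / 1582.29 × 100 = 104.4726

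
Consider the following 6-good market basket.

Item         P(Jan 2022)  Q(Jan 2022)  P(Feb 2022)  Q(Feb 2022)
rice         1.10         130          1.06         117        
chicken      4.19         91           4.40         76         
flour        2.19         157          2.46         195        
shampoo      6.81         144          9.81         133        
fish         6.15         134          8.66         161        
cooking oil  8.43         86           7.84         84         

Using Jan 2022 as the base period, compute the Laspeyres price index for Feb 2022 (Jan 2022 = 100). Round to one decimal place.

Laspeyres price index uses base-period quantities as weights.
ΣP(Feb 2022)·Q(Jan 2022) = 1.06×130 + 4.40×91 + 2.46×157 + 9.81×144 + 8.66×134 + 7.84×86 = 137.8 + 400.4 + 386.22 + 1412.64 + 1160.44 + 674.24 = 4171.74
ΣP(Jan 2022)·Q(Jan 2022) = 1.10×130 + 4.19×91 + 2.19×157 + 6.81×144 + 6.15×134 + 8.43×86 = 143 + 381.29 + 343.83 + 980.64 + 824.1 + 724.98 = 3397.84
Index = 4171.74 / 3397.84 × 100 = 122.7762

122.8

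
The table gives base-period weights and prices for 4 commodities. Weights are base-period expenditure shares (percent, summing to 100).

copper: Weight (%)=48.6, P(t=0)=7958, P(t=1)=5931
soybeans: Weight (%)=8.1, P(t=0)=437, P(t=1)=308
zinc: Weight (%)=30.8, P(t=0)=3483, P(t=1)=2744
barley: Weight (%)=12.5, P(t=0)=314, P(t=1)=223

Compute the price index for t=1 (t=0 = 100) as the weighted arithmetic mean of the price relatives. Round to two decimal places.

copper: 48.6 × (5931/7958) = 48.6 × 0.745288 = 36.2210
soybeans: 8.1 × (308/437) = 8.1 × 0.704805 = 5.7089
zinc: 30.8 × (2744/3483) = 30.8 × 0.787827 = 24.2651
barley: 12.5 × (223/314) = 12.5 × 0.710191 = 8.8774
Index = Σ wᵢ·(p₁ᵢ/p₀ᵢ) = 36.2210 + 5.7089 + 24.2651 + 8.8774 = 75.0724

75.07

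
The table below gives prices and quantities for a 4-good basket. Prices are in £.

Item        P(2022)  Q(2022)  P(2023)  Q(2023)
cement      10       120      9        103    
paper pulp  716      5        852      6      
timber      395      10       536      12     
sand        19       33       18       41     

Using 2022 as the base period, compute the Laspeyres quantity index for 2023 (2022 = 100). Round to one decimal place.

Laspeyres quantity index uses base-period prices as weights.
ΣP(2022)·Q(2023) = 10×103 + 716×6 + 395×12 + 19×41 = 1030 + 4296 + 4740 + 779 = 10845
ΣP(2022)·Q(2022) = 10×120 + 716×5 + 395×10 + 19×33 = 1200 + 3580 + 3950 + 627 = 9357
Index = 10845 / 9357 × 100 = 115.9025

115.9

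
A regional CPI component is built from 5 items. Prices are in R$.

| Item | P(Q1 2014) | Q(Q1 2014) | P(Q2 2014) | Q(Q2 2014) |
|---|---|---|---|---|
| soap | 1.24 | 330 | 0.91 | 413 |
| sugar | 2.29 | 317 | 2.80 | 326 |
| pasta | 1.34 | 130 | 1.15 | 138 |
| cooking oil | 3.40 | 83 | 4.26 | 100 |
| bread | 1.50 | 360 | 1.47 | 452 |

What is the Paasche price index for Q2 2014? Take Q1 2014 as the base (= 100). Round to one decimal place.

103.1

Paasche price index uses current-period quantities as weights.
ΣP(Q2 2014)·Q(Q2 2014) = 0.91×413 + 2.80×326 + 1.15×138 + 4.26×100 + 1.47×452 = 375.83 + 912.8 + 158.7 + 426 + 664.44 = 2537.77
ΣP(Q1 2014)·Q(Q2 2014) = 1.24×413 + 2.29×326 + 1.34×138 + 3.40×100 + 1.50×452 = 512.12 + 746.54 + 184.92 + 340 + 678 = 2461.58
Index = 2537.77 / 2461.58 × 100 = 103.0952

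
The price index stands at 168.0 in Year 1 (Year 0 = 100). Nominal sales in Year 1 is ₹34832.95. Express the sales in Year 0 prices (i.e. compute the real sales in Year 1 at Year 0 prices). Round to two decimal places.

Real = Nominal ÷ (Index/100) = 34832.95 ÷ (168.0/100)
     = 34832.95 ÷ 1.680 = 20733.8988

20733.90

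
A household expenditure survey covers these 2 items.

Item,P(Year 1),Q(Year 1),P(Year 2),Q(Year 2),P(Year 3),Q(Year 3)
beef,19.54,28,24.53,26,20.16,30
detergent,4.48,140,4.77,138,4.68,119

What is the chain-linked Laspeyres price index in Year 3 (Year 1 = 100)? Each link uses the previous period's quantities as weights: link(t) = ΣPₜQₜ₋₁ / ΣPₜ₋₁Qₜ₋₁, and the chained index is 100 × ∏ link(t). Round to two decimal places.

Link Year 1→Year 2:
ΣP(Year 2)Q(Year 1) = 24.53×28 + 4.77×140 = 686.84 + 667.8 = 1354.64
ΣP(Year 1)Q(Year 1) = 19.54×28 + 4.48×140 = 547.12 + 627.2 = 1174.32
link = 1354.64/1174.32 = 1.153553
Link Year 2→Year 3:
ΣP(Year 3)Q(Year 2) = 20.16×26 + 4.68×138 = 524.16 + 645.84 = 1170
ΣP(Year 2)Q(Year 2) = 24.53×26 + 4.77×138 = 637.78 + 658.26 = 1296.04
link = 1170/1296.04 = 0.902750
Chained index = 100 × 1.153553 × 0.902750 = 104.1370

104.14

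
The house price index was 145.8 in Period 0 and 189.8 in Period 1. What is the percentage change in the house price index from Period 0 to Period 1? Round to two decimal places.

Change = (189.8 − 145.8) / 145.8 × 100
       = 44.0 / 145.8 × 100 = 30.1783%

30.18%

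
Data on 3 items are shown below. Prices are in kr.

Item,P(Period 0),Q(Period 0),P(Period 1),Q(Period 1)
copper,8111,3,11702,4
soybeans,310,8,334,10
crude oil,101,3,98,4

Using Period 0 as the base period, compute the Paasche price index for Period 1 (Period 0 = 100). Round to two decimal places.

Paasche price index uses current-period quantities as weights.
ΣP(Period 1)·Q(Period 1) = 11702×4 + 334×10 + 98×4 = 46808 + 3340 + 392 = 50540
ΣP(Period 0)·Q(Period 1) = 8111×4 + 310×10 + 101×4 = 32444 + 3100 + 404 = 35948
Index = 50540 / 35948 × 100 = 140.5920

140.59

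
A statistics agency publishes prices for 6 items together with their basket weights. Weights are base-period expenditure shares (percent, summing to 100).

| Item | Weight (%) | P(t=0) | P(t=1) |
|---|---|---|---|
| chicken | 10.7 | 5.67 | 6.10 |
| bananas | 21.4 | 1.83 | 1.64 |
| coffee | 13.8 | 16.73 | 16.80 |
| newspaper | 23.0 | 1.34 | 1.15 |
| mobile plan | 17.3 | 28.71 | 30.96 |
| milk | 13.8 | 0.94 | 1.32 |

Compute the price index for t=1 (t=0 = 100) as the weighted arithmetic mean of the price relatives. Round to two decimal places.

chicken: 10.7 × (6.10/5.67) = 10.7 × 1.075838 = 11.5115
bananas: 21.4 × (1.64/1.83) = 21.4 × 0.896175 = 19.1781
coffee: 13.8 × (16.80/16.73) = 13.8 × 1.004184 = 13.8577
newspaper: 23.0 × (1.15/1.34) = 23.0 × 0.858209 = 19.7388
mobile plan: 17.3 × (30.96/28.71) = 17.3 × 1.078370 = 18.6558
milk: 13.8 × (1.32/0.94) = 13.8 × 1.404255 = 19.3787
Index = Σ wᵢ·(p₁ᵢ/p₀ᵢ) = 11.5115 + 19.1781 + 13.8577 + 19.7388 + 18.6558 + 19.3787 = 102.3207

102.32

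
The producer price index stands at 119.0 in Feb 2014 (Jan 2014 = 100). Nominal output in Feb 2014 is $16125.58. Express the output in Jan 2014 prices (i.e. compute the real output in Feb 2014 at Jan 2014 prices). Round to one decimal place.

13550.9

Real = Nominal ÷ (Index/100) = 16125.58 ÷ (119.0/100)
     = 16125.58 ÷ 1.190 = 13550.9076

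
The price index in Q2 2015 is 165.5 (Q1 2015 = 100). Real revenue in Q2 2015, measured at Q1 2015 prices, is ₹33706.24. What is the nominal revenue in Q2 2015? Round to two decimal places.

Nominal = Real × (Index/100) = 33706.24 × (165.5/100)
        = 33706.24 × 1.655 = 55783.8272

55783.83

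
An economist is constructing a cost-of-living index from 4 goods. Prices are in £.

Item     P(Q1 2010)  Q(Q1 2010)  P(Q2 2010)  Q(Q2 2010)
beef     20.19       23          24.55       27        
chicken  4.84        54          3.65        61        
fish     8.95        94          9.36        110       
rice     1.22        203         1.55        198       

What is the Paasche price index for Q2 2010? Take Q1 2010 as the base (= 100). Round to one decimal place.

Paasche price index uses current-period quantities as weights.
ΣP(Q2 2010)·Q(Q2 2010) = 24.55×27 + 3.65×61 + 9.36×110 + 1.55×198 = 662.85 + 222.65 + 1029.6 + 306.9 = 2222
ΣP(Q1 2010)·Q(Q2 2010) = 20.19×27 + 4.84×61 + 8.95×110 + 1.22×198 = 545.13 + 295.24 + 984.5 + 241.56 = 2066.43
Index = 2222 / 2066.43 × 100 = 107.5284

107.5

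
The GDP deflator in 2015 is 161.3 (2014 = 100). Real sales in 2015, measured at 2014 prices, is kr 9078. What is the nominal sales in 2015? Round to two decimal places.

Nominal = Real × (Index/100) = 9078 × (161.3/100)
        = 9078 × 1.613 = 14642.8140

14642.81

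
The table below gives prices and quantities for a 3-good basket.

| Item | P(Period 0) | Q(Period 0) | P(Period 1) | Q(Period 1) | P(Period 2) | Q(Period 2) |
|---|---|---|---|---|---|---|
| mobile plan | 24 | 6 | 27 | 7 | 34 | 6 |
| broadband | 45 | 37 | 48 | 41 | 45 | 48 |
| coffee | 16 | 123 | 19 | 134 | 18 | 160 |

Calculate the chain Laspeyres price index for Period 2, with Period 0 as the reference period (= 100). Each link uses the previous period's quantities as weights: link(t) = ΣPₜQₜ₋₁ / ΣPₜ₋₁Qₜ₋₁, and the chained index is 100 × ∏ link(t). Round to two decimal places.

Link Period 0→Period 1:
ΣP(Period 1)Q(Period 0) = 27×6 + 48×37 + 19×123 = 162 + 1776 + 2337 = 4275
ΣP(Period 0)Q(Period 0) = 24×6 + 45×37 + 16×123 = 144 + 1665 + 1968 = 3777
link = 4275/3777 = 1.131851
Link Period 1→Period 2:
ΣP(Period 2)Q(Period 1) = 34×7 + 45×41 + 18×134 = 238 + 1845 + 2412 = 4495
ΣP(Period 1)Q(Period 1) = 27×7 + 48×41 + 19×134 = 189 + 1968 + 2546 = 4703
link = 4495/4703 = 0.955773
Chained index = 100 × 1.131851 × 0.955773 = 108.1792

108.18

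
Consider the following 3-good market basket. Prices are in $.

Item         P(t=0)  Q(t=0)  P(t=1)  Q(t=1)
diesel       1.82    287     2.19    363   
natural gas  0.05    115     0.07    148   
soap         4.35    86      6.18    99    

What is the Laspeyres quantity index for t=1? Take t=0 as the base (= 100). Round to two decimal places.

121.78

Laspeyres quantity index uses base-period prices as weights.
ΣP(t=0)·Q(t=1) = 1.82×363 + 0.05×148 + 4.35×99 = 660.66 + 7.4 + 430.65 = 1098.71
ΣP(t=0)·Q(t=0) = 1.82×287 + 0.05×115 + 4.35×86 = 522.34 + 5.75 + 374.1 = 902.19
Index = 1098.71 / 902.19 × 100 = 121.7826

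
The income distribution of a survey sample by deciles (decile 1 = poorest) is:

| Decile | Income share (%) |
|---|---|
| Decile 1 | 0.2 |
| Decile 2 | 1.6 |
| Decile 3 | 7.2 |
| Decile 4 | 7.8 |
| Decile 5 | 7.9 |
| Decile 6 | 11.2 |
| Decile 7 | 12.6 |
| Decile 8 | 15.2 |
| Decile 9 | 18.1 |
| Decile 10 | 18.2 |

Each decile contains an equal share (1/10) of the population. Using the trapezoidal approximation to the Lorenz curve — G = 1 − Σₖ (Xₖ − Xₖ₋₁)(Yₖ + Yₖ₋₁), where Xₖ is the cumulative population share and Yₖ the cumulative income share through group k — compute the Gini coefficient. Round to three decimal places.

Cumulative income shares Yₖ: 0.0020, 0.0180, 0.0900, 0.1680, 0.2470, 0.3590, 0.4850, 0.6370, 0.8180, 1.0000
Σ (Xₖ−Xₖ₋₁)(Yₖ+Yₖ₋₁) = (1/10)(0.0020+0.0000) + (1/10)(0.0180+0.0020) + (1/10)(0.0900+0.0180) + (1/10)(0.1680+0.0900) + (1/10)(0.2470+0.1680) + (1/10)(0.3590+0.2470) + (1/10)(0.4850+0.3590) + (1/10)(0.6370+0.4850) + (1/10)(0.8180+0.6370) + (1/10)(1.0000+0.8180)
  = 0.0002 + 0.0020 + 0.0108 + 0.0258 + 0.0415 + 0.0606 + 0.0844 + 0.1122 + 0.1455 + 0.1818 = 0.6648
G = 1 − 0.6648 = 0.3352

0.335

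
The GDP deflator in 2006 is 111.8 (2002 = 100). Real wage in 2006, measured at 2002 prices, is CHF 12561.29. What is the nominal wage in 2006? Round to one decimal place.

Nominal = Real × (Index/100) = 12561.29 × (111.8/100)
        = 12561.29 × 1.118 = 14043.5222

14043.5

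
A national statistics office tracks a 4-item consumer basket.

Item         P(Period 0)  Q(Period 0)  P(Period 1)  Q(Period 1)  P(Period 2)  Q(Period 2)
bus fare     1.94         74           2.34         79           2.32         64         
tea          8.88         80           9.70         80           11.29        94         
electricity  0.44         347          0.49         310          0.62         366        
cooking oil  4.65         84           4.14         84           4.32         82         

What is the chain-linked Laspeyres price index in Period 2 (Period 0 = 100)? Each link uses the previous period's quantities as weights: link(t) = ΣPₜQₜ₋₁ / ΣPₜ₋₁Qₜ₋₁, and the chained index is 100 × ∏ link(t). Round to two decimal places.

118.00

Link Period 0→Period 1:
ΣP(Period 1)Q(Period 0) = 2.34×74 + 9.70×80 + 0.49×347 + 4.14×84 = 173.16 + 776 + 170.03 + 347.76 = 1466.95
ΣP(Period 0)Q(Period 0) = 1.94×74 + 8.88×80 + 0.44×347 + 4.65×84 = 143.56 + 710.4 + 152.68 + 390.6 = 1397.24
link = 1466.95/1397.24 = 1.049891
Link Period 1→Period 2:
ΣP(Period 2)Q(Period 1) = 2.32×79 + 11.29×80 + 0.62×310 + 4.32×84 = 183.28 + 903.2 + 192.2 + 362.88 = 1641.56
ΣP(Period 1)Q(Period 1) = 2.34×79 + 9.70×80 + 0.49×310 + 4.14×84 = 184.86 + 776 + 151.9 + 347.76 = 1460.52
link = 1641.56/1460.52 = 1.123956
Chained index = 100 × 1.049891 × 1.123956 = 118.0031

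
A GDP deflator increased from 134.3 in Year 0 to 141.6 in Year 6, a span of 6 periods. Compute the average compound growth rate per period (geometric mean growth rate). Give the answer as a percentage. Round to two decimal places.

0.89%

Growth factor = (141.6/134.3)^(1/6) = (1.054356)^(1/6) = 1.008861
Growth rate = 1.008861 − 1 = 0.008861 = 0.8861%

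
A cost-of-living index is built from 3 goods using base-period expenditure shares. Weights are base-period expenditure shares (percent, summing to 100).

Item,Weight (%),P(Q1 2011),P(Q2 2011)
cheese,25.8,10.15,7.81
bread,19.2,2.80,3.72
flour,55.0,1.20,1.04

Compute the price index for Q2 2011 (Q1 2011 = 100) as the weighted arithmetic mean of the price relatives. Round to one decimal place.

cheese: 25.8 × (7.81/10.15) = 25.8 × 0.769458 = 19.8520
bread: 19.2 × (3.72/2.80) = 19.2 × 1.328571 = 25.5086
flour: 55.0 × (1.04/1.20) = 55.0 × 0.866667 = 47.6667
Index = Σ wᵢ·(p₁ᵢ/p₀ᵢ) = 19.8520 + 25.5086 + 47.6667 = 93.0273

93.0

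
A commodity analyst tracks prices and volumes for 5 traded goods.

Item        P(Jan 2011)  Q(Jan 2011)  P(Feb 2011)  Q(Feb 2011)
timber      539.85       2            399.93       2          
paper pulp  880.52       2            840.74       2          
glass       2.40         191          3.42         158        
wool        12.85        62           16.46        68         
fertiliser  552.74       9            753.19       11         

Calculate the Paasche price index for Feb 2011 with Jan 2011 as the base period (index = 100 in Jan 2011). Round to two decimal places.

122.14

Paasche price index uses current-period quantities as weights.
ΣP(Feb 2011)·Q(Feb 2011) = 399.93×2 + 840.74×2 + 3.42×158 + 16.46×68 + 753.19×11 = 799.86 + 1681.48 + 540.36 + 1119.28 + 8285.09 = 12426.07
ΣP(Jan 2011)·Q(Feb 2011) = 539.85×2 + 880.52×2 + 2.40×158 + 12.85×68 + 552.74×11 = 1079.7 + 1761.04 + 379.2 + 873.8 + 6080.14 = 10173.88
Index = 12426.07 / 10173.88 × 100 = 122.1370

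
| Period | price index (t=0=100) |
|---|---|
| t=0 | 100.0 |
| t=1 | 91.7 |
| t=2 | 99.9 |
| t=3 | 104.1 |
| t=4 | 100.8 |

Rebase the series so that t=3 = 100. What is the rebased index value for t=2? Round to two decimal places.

Rebased(t=2) = 99.9 / 104.1 × 100 = 95.9654

95.97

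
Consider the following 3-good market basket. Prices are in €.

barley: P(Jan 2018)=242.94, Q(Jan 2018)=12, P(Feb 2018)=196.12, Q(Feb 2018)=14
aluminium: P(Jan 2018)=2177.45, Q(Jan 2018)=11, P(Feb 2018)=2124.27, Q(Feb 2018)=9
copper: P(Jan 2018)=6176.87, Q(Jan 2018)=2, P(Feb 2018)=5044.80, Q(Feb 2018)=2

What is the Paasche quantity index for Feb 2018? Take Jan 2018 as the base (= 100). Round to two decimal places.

89.23

Paasche quantity index uses current-period prices as weights.
ΣP(Feb 2018)·Q(Feb 2018) = 196.12×14 + 2124.27×9 + 5044.80×2 = 2745.68 + 19118.43 + 10089.6 = 31953.71
ΣP(Feb 2018)·Q(Jan 2018) = 196.12×12 + 2124.27×11 + 5044.80×2 = 2353.44 + 23366.97 + 10089.6 = 35810.01
Index = 31953.71 / 35810.01 × 100 = 89.2312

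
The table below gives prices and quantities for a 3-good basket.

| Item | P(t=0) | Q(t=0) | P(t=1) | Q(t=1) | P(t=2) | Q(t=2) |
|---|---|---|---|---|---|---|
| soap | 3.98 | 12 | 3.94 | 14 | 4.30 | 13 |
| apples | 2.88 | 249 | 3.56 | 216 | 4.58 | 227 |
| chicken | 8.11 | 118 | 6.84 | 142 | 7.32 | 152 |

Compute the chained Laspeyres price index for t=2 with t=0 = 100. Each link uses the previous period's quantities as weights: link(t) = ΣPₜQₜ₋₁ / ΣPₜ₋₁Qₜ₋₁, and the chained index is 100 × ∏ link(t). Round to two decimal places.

Link t=0→t=1:
ΣP(t=1)Q(t=0) = 3.94×12 + 3.56×249 + 6.84×118 = 47.28 + 886.44 + 807.12 = 1740.84
ΣP(t=0)Q(t=0) = 3.98×12 + 2.88×249 + 8.11×118 = 47.76 + 717.12 + 956.98 = 1721.86
link = 1740.84/1721.86 = 1.011023
Link t=1→t=2:
ΣP(t=2)Q(t=1) = 4.30×14 + 4.58×216 + 7.32×142 = 60.2 + 989.28 + 1039.44 = 2088.92
ΣP(t=1)Q(t=1) = 3.94×14 + 3.56×216 + 6.84×142 = 55.16 + 768.96 + 971.28 = 1795.4
link = 2088.92/1795.4 = 1.163484
Chained index = 100 × 1.011023 × 1.163484 = 117.6310

117.63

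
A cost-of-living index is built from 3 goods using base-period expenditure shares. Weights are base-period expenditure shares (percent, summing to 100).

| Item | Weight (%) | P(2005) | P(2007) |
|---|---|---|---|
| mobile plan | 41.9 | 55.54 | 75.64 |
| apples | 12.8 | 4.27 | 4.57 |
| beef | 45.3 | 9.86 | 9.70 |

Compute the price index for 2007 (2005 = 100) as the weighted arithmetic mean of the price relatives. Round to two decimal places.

115.33

mobile plan: 41.9 × (75.64/55.54) = 41.9 × 1.361901 = 57.0637
apples: 12.8 × (4.57/4.27) = 12.8 × 1.070258 = 13.6993
beef: 45.3 × (9.70/9.86) = 45.3 × 0.983773 = 44.5649
Index = Σ wᵢ·(p₁ᵢ/p₀ᵢ) = 57.0637 + 13.6993 + 44.5649 = 115.3279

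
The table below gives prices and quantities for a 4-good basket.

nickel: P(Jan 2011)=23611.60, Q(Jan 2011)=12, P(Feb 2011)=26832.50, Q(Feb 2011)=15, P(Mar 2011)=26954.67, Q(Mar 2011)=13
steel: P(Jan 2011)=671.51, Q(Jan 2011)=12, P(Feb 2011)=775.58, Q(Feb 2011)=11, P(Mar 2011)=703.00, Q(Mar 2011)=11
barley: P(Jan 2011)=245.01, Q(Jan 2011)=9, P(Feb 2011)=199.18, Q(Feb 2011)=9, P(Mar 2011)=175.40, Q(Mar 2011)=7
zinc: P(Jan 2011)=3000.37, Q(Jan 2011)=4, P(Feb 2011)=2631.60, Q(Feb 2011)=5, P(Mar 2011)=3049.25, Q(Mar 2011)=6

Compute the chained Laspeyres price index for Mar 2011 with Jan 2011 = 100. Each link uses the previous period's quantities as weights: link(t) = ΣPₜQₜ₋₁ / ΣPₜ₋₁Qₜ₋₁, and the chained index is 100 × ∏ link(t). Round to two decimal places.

Link Jan 2011→Feb 2011:
ΣP(Feb 2011)Q(Jan 2011) = 26832.50×12 + 775.58×12 + 199.18×9 + 2631.60×4 = 321990 + 9306.96 + 1792.62 + 10526.4 = 343615.98
ΣP(Jan 2011)Q(Jan 2011) = 23611.60×12 + 671.51×12 + 245.01×9 + 3000.37×4 = 283339.2 + 8058.12 + 2205.09 + 12001.48 = 305603.89
link = 343615.98/305603.89 = 1.124384
Link Feb 2011→Mar 2011:
ΣP(Mar 2011)Q(Feb 2011) = 26954.67×15 + 703.00×11 + 175.40×9 + 3049.25×5 = 404320.05 + 7733 + 1578.6 + 15246.25 = 428877.9
ΣP(Feb 2011)Q(Feb 2011) = 26832.50×15 + 775.58×11 + 199.18×9 + 2631.60×5 = 402487.5 + 8531.38 + 1792.62 + 13158 = 425969.5
link = 428877.9/425969.5 = 1.006828
Chained index = 100 × 1.124384 × 1.006828 = 113.2061

113.21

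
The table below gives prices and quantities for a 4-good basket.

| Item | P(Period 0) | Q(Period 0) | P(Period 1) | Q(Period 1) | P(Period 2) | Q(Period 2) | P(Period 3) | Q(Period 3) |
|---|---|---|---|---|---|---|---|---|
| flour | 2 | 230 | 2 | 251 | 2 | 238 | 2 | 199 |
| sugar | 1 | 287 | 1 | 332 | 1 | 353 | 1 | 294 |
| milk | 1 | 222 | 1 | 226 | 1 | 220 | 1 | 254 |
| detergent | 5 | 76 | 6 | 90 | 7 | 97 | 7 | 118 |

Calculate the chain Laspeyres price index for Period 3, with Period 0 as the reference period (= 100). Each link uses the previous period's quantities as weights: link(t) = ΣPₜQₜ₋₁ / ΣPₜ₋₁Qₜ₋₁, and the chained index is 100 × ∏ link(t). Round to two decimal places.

Link Period 0→Period 1:
ΣP(Period 1)Q(Period 0) = 2×230 + 1×287 + 1×222 + 6×76 = 460 + 287 + 222 + 456 = 1425
ΣP(Period 0)Q(Period 0) = 2×230 + 1×287 + 1×222 + 5×76 = 460 + 287 + 222 + 380 = 1349
link = 1425/1349 = 1.056338
Link Period 1→Period 2:
ΣP(Period 2)Q(Period 1) = 2×251 + 1×332 + 1×226 + 7×90 = 502 + 332 + 226 + 630 = 1690
ΣP(Period 1)Q(Period 1) = 2×251 + 1×332 + 1×226 + 6×90 = 502 + 332 + 226 + 540 = 1600
link = 1690/1600 = 1.056250
Link Period 2→Period 3:
ΣP(Period 3)Q(Period 2) = 2×238 + 1×353 + 1×220 + 7×97 = 476 + 353 + 220 + 679 = 1728
ΣP(Period 2)Q(Period 2) = 2×238 + 1×353 + 1×220 + 7×97 = 476 + 353 + 220 + 679 = 1728
link = 1728/1728 = 1.000000
Chained index = 100 × 1.056338 × 1.056250 × 1.000000 = 111.5757

111.58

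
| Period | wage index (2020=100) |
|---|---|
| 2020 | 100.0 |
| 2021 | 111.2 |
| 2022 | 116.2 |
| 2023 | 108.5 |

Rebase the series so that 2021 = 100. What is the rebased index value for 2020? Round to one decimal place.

89.9

Rebased(2020) = 100.0 / 111.2 × 100 = 89.9281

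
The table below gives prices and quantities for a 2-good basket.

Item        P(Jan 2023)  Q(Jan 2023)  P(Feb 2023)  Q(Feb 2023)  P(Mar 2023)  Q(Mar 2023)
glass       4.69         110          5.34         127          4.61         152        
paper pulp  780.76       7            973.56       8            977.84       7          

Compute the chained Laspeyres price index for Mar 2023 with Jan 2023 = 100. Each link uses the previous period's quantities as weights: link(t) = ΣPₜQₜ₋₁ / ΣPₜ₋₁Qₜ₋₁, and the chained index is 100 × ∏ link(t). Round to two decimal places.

122.90

Link Jan 2023→Feb 2023:
ΣP(Feb 2023)Q(Jan 2023) = 5.34×110 + 973.56×7 = 587.4 + 6814.92 = 7402.32
ΣP(Jan 2023)Q(Jan 2023) = 4.69×110 + 780.76×7 = 515.9 + 5465.32 = 5981.22
link = 7402.32/5981.22 = 1.237594
Link Feb 2023→Mar 2023:
ΣP(Mar 2023)Q(Feb 2023) = 4.61×127 + 977.84×8 = 585.47 + 7822.72 = 8408.19
ΣP(Feb 2023)Q(Feb 2023) = 5.34×127 + 973.56×8 = 678.18 + 7788.48 = 8466.66
link = 8408.19/8466.66 = 0.993094
Chained index = 100 × 1.237594 × 0.993094 = 122.9047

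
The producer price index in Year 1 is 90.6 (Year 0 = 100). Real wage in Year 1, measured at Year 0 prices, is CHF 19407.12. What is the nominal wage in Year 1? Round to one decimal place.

Nominal = Real × (Index/100) = 19407.12 × (90.6/100)
        = 19407.12 × 0.906 = 17582.8507

17582.9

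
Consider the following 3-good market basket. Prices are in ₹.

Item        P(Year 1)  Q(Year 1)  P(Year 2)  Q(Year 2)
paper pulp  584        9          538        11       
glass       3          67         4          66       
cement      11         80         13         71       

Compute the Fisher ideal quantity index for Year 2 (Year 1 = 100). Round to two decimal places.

Laspeyres component (base-period weights):
ΣP(Year 1)Q(Year 2) = 584×11 + 3×66 + 11×71 = 6424 + 198 + 781 = 7403
ΣP(Year 1)Q(Year 1) = 584×9 + 3×67 + 11×80 = 5256 + 201 + 880 = 6337
L = 7403 / 6337 × 100 = 116.8218
Paasche component (current-period weights):
ΣP(Year 2)Q(Year 2) = 538×11 + 4×66 + 13×71 = 5918 + 264 + 923 = 7105
ΣP(Year 2)Q(Year 1) = 538×9 + 4×67 + 13×80 = 4842 + 268 + 1040 = 6150
P = 7105 / 6150 × 100 = 115.5285
Fisher = √(L × P) = √(116.8218 × 115.5285) = 116.1733

116.17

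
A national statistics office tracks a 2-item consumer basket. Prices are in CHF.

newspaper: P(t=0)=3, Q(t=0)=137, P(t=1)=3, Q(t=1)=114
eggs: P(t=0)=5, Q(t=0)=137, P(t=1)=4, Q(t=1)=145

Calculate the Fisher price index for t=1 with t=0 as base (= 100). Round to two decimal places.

86.95

Laspeyres component (base-period weights):
ΣP(t=1)Q(t=0) = 3×137 + 4×137 = 411 + 548 = 959
ΣP(t=0)Q(t=0) = 3×137 + 5×137 = 411 + 685 = 1096
L = 959 / 1096 × 100 = 87.5000
Paasche component (current-period weights):
ΣP(t=1)Q(t=1) = 3×114 + 4×145 = 342 + 580 = 922
ΣP(t=0)Q(t=1) = 3×114 + 5×145 = 342 + 725 = 1067
P = 922 / 1067 × 100 = 86.4105
Fisher = √(L × P) = √(87.5000 × 86.4105) = 86.9535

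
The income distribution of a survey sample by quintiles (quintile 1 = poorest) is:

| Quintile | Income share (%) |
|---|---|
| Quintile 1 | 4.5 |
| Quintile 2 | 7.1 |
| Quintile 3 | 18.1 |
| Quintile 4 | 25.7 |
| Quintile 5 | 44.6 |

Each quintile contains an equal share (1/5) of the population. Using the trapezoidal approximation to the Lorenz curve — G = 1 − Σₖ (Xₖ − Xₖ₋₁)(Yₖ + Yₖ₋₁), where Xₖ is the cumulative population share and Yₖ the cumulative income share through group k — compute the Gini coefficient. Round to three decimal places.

Cumulative income shares Yₖ: 0.0450, 0.1160, 0.2970, 0.5540, 1.0000
Σ (Xₖ−Xₖ₋₁)(Yₖ+Yₖ₋₁) = (1/5)(0.0450+0.0000) + (1/5)(0.1160+0.0450) + (1/5)(0.2970+0.1160) + (1/5)(0.5540+0.2970) + (1/5)(1.0000+0.5540)
  = 0.0090 + 0.0322 + 0.0826 + 0.1702 + 0.3108 = 0.6048
G = 1 − 0.6048 = 0.3952

0.395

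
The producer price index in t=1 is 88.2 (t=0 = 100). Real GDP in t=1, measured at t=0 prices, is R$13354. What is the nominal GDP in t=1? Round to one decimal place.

Nominal = Real × (Index/100) = 13354 × (88.2/100)
        = 13354 × 0.882 = 11778.2280

11778.2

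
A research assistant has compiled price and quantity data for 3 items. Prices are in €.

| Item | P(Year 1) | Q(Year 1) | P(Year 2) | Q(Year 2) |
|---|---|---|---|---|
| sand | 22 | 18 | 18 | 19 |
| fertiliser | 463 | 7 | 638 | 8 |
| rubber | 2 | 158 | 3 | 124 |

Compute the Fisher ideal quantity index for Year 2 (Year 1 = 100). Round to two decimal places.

Laspeyres component (base-period weights):
ΣP(Year 1)Q(Year 2) = 22×19 + 463×8 + 2×124 = 418 + 3704 + 248 = 4370
ΣP(Year 1)Q(Year 1) = 22×18 + 463×7 + 2×158 = 396 + 3241 + 316 = 3953
L = 4370 / 3953 × 100 = 110.5490
Paasche component (current-period weights):
ΣP(Year 2)Q(Year 2) = 18×19 + 638×8 + 3×124 = 342 + 5104 + 372 = 5818
ΣP(Year 2)Q(Year 1) = 18×18 + 638×7 + 3×158 = 324 + 4466 + 474 = 5264
P = 5818 / 5264 × 100 = 110.5243
Fisher = √(L × P) = √(110.5490 × 110.5243) = 110.5366

110.54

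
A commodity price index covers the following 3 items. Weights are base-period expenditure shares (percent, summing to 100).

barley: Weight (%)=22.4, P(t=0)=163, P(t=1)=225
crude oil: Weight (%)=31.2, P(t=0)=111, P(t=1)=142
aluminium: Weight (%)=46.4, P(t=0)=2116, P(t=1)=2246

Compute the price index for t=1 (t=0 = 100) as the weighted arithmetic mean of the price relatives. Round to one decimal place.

barley: 22.4 × (225/163) = 22.4 × 1.380368 = 30.9202
crude oil: 31.2 × (142/111) = 31.2 × 1.279279 = 39.9135
aluminium: 46.4 × (2246/2116) = 46.4 × 1.061437 = 49.2507
Index = Σ wᵢ·(p₁ᵢ/p₀ᵢ) = 30.9202 + 39.9135 + 49.2507 = 120.0844

120.1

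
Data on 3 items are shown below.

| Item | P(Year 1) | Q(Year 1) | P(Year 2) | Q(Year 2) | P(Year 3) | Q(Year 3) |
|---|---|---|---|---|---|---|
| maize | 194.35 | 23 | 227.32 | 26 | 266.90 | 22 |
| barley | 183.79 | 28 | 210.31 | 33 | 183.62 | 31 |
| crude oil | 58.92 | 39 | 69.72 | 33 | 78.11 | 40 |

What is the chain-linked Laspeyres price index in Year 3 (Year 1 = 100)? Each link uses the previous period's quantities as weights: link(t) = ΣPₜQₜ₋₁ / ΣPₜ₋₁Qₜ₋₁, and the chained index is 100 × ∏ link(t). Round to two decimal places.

Link Year 1→Year 2:
ΣP(Year 2)Q(Year 1) = 227.32×23 + 210.31×28 + 69.72×39 = 5228.36 + 5888.68 + 2719.08 = 13836.12
ΣP(Year 1)Q(Year 1) = 194.35×23 + 183.79×28 + 58.92×39 = 4470.05 + 5146.12 + 2297.88 = 11914.05
link = 13836.12/11914.05 = 1.161328
Link Year 2→Year 3:
ΣP(Year 3)Q(Year 2) = 266.90×26 + 183.62×33 + 78.11×33 = 6939.4 + 6059.46 + 2577.63 = 15576.49
ΣP(Year 2)Q(Year 2) = 227.32×26 + 210.31×33 + 69.72×33 = 5910.32 + 6940.23 + 2300.76 = 15151.31
link = 15576.49/15151.31 = 1.028062
Chained index = 100 × 1.161328 × 1.028062 = 119.3918

119.39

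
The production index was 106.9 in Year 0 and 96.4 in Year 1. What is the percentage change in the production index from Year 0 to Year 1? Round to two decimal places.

Change = (96.4 − 106.9) / 106.9 × 100
       = -10.5 / 106.9 × 100 = -9.8223%

-9.82%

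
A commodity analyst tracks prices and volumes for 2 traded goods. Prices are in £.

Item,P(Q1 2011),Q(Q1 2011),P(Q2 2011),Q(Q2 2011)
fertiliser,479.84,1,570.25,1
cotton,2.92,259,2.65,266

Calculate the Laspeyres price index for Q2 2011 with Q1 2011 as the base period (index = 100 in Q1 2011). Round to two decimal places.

Laspeyres price index uses base-period quantities as weights.
ΣP(Q2 2011)·Q(Q1 2011) = 570.25×1 + 2.65×259 = 570.25 + 686.35 = 1256.6
ΣP(Q1 2011)·Q(Q1 2011) = 479.84×1 + 2.92×259 = 479.84 + 756.28 = 1236.12
Index = 1256.6 / 1236.12 × 100 = 101.6568

101.66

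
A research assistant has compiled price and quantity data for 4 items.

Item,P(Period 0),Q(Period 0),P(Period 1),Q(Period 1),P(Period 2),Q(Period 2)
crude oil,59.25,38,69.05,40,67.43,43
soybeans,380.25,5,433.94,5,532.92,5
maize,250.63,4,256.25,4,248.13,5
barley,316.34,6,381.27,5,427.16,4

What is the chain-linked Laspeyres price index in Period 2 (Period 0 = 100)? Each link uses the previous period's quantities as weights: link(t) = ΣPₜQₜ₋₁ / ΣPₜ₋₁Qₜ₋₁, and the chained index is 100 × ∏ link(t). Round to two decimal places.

Link Period 0→Period 1:
ΣP(Period 1)Q(Period 0) = 69.05×38 + 433.94×5 + 256.25×4 + 381.27×6 = 2623.9 + 2169.7 + 1025 + 2287.62 = 8106.22
ΣP(Period 0)Q(Period 0) = 59.25×38 + 380.25×5 + 250.63×4 + 316.34×6 = 2251.5 + 1901.25 + 1002.52 + 1898.04 = 7053.31
link = 8106.22/7053.31 = 1.149279
Link Period 1→Period 2:
ΣP(Period 2)Q(Period 1) = 67.43×40 + 532.92×5 + 248.13×4 + 427.16×5 = 2697.2 + 2664.6 + 992.52 + 2135.8 = 8490.12
ΣP(Period 1)Q(Period 1) = 69.05×40 + 433.94×5 + 256.25×4 + 381.27×5 = 2762 + 2169.7 + 1025 + 1906.35 = 7863.05
link = 8490.12/7863.05 = 1.079749
Chained index = 100 × 1.149279 × 1.079749 = 124.0933

124.09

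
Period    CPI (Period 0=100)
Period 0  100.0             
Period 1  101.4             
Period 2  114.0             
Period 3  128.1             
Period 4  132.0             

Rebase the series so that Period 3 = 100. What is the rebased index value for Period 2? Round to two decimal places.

Rebased(Period 2) = 114.0 / 128.1 × 100 = 88.9930

88.99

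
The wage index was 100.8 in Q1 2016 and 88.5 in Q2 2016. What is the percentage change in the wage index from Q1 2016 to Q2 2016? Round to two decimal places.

Change = (88.5 − 100.8) / 100.8 × 100
       = -12.3 / 100.8 × 100 = -12.2024%

-12.20%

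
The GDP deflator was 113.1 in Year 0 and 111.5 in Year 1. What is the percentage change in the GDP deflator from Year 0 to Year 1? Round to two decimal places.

-1.41%

Change = (111.5 − 113.1) / 113.1 × 100
       = -1.6 / 113.1 × 100 = -1.4147%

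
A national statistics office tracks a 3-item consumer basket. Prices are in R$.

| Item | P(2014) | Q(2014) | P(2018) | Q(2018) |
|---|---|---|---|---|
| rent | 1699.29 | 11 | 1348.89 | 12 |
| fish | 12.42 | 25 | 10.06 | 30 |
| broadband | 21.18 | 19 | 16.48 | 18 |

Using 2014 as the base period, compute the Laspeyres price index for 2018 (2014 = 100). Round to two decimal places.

79.37

Laspeyres price index uses base-period quantities as weights.
ΣP(2018)·Q(2014) = 1348.89×11 + 10.06×25 + 16.48×19 = 14837.79 + 251.5 + 313.12 = 15402.41
ΣP(2014)·Q(2014) = 1699.29×11 + 12.42×25 + 21.18×19 = 18692.19 + 310.5 + 402.42 = 19405.11
Index = 15402.41 / 19405.11 × 100 = 79.3730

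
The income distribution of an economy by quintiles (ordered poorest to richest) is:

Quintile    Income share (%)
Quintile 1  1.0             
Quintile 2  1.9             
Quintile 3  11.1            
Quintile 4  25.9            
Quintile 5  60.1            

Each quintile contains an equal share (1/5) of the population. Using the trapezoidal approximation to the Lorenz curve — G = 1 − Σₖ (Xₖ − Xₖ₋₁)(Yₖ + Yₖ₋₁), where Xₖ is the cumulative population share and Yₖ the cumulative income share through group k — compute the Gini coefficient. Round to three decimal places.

0.569

Cumulative income shares Yₖ: 0.0100, 0.0290, 0.1400, 0.3990, 1.0000
Σ (Xₖ−Xₖ₋₁)(Yₖ+Yₖ₋₁) = (1/5)(0.0100+0.0000) + (1/5)(0.0290+0.0100) + (1/5)(0.1400+0.0290) + (1/5)(0.3990+0.1400) + (1/5)(1.0000+0.3990)
  = 0.0020 + 0.0078 + 0.0338 + 0.1078 + 0.2798 = 0.4312
G = 1 − 0.4312 = 0.5688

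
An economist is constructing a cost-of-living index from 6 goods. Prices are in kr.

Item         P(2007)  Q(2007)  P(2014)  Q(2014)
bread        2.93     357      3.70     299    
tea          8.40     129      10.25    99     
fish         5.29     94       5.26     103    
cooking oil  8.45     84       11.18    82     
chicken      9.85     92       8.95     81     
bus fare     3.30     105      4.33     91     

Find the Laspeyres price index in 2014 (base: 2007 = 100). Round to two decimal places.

116.68

Laspeyres price index uses base-period quantities as weights.
ΣP(2014)·Q(2007) = 3.70×357 + 10.25×129 + 5.26×94 + 11.18×84 + 8.95×92 + 4.33×105 = 1320.9 + 1322.25 + 494.44 + 939.12 + 823.4 + 454.65 = 5354.76
ΣP(2007)·Q(2007) = 2.93×357 + 8.40×129 + 5.29×94 + 8.45×84 + 9.85×92 + 3.30×105 = 1046.01 + 1083.6 + 497.26 + 709.8 + 906.2 + 346.5 = 4589.37
Index = 5354.76 / 4589.37 × 100 = 116.6775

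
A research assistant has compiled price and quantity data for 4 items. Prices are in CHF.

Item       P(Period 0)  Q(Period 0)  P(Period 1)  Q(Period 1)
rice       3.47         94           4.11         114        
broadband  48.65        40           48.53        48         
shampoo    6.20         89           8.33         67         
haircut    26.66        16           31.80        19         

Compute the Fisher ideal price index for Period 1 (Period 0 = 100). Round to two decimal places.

109.24

Laspeyres component (base-period weights):
ΣP(Period 1)Q(Period 0) = 4.11×94 + 48.53×40 + 8.33×89 + 31.80×16 = 386.34 + 1941.2 + 741.37 + 508.8 = 3577.71
ΣP(Period 0)Q(Period 0) = 3.47×94 + 48.65×40 + 6.20×89 + 26.66×16 = 326.18 + 1946 + 551.8 + 426.56 = 3250.54
L = 3577.71 / 3250.54 × 100 = 110.0651
Paasche component (current-period weights):
ΣP(Period 1)Q(Period 1) = 4.11×114 + 48.53×48 + 8.33×67 + 31.80×19 = 468.54 + 2329.44 + 558.11 + 604.2 = 3960.29
ΣP(Period 0)Q(Period 1) = 3.47×114 + 48.65×48 + 6.20×67 + 26.66×19 = 395.58 + 2335.2 + 415.4 + 506.54 = 3652.72
P = 3960.29 / 3652.72 × 100 = 108.4203
Fisher = √(L × P) = √(110.0651 × 108.4203) = 109.2396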